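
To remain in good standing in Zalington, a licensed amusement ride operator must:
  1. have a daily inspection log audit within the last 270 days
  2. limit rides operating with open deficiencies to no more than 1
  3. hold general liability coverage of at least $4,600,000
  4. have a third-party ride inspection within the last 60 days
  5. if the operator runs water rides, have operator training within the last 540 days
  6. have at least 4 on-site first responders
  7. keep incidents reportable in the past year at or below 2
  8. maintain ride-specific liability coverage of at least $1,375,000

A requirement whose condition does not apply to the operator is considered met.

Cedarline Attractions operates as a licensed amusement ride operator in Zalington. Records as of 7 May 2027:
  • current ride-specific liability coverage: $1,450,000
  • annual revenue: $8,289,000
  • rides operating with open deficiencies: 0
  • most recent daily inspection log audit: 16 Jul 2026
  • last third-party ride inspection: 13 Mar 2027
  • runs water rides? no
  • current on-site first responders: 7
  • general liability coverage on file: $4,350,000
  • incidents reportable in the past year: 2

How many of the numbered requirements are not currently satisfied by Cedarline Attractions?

1. daily inspection log audit 295 days ago vs limit 270 → not met
2. rides operating with open deficiencies 0 ≤ 1 → met
3. general liability coverage $4,350,000 < $4,600,000 → not met
4. third-party ride inspection 55 days ago vs limit 60 → met
5. condition 'runs water rides' does not hold → requirement n/a → met
6. on-site first responders 7 ≥ 4 → met
7. incidents reportable in the past year 2 ≤ 2 → met
8. ride-specific liability coverage $1,450,000 ≥ $1,375,000 → met
Not met: 2 of 8

2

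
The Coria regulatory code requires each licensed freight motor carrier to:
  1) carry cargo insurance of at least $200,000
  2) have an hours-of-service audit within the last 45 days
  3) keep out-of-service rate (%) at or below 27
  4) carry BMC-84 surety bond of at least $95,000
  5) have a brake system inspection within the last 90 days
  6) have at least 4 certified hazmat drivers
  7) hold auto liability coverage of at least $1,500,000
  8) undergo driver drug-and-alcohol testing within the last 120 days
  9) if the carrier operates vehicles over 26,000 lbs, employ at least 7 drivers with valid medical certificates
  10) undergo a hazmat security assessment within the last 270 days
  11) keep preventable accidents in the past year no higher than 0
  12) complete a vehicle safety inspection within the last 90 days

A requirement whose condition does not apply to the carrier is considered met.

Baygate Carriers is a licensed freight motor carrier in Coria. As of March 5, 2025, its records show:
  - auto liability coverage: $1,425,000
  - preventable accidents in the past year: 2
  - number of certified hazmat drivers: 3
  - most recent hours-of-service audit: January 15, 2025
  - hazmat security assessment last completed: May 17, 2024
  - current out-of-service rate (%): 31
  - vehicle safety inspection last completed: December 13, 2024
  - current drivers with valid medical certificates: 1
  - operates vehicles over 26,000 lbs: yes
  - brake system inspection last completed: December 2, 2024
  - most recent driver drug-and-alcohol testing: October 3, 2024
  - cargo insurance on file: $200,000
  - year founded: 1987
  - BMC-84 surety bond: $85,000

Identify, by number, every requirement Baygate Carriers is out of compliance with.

1. cargo insurance $200,000 ≥ $200,000 → met
2. hours-of-service audit 49 days ago vs limit 45 → not met
3. out-of-service rate (%) 31 > 27 → not met
4. BMC-84 surety bond $85,000 < $95,000 → not met
5. brake system inspection 93 days ago vs limit 90 → not met
6. certified hazmat drivers 3 < 4 → not met
7. auto liability coverage $1,425,000 < $1,500,000 → not met
8. driver drug-and-alcohol testing 153 days ago vs limit 120 → not met
9. condition 'operates vehicles over 26,000 lbs' holds; drivers with valid medical certificates 1 < 7 → not met
10. hazmat security assessment 292 days ago vs limit 270 → not met
11. preventable accidents in the past year 2 > 0 → not met
12. vehicle safety inspection 82 days ago vs limit 90 → met
Not met: 2, 3, 4, 5, 6, 7, 8, 9, 10, 11

2, 3, 4, 5, 6, 7, 8, 9, 10, 11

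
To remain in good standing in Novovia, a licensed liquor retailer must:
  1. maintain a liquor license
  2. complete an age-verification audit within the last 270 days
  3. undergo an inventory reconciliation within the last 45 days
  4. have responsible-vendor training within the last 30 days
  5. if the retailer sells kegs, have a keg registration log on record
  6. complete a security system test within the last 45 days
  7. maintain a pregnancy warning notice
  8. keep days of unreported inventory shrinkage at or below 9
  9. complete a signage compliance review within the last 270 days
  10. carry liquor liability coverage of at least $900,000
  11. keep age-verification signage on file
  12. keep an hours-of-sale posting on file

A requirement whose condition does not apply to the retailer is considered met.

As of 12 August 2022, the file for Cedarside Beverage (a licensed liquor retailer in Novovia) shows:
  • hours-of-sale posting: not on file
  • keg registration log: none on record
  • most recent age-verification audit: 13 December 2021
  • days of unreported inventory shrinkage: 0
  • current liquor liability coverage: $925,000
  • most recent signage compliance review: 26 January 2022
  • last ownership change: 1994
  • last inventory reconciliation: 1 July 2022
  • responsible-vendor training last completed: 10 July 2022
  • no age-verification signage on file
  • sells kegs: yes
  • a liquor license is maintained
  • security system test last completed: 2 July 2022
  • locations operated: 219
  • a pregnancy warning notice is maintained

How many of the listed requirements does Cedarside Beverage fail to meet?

4

1. liquor license present → met
2. age-verification audit 242 days ago vs limit 270 → met
3. inventory reconciliation 42 days ago vs limit 45 → met
4. responsible-vendor training 33 days ago vs limit 30 → not met
5. condition 'sells kegs' holds; keg registration log absent → not met
6. security system test 41 days ago vs limit 45 → met
7. pregnancy warning notice present → met
8. days of unreported inventory shrinkage 0 ≤ 9 → met
9. signage compliance review 198 days ago vs limit 270 → met
10. liquor liability coverage $925,000 ≥ $900,000 → met
11. age-verification signage absent → not met
12. hours-of-sale posting absent → not met
Not met: 4 of 12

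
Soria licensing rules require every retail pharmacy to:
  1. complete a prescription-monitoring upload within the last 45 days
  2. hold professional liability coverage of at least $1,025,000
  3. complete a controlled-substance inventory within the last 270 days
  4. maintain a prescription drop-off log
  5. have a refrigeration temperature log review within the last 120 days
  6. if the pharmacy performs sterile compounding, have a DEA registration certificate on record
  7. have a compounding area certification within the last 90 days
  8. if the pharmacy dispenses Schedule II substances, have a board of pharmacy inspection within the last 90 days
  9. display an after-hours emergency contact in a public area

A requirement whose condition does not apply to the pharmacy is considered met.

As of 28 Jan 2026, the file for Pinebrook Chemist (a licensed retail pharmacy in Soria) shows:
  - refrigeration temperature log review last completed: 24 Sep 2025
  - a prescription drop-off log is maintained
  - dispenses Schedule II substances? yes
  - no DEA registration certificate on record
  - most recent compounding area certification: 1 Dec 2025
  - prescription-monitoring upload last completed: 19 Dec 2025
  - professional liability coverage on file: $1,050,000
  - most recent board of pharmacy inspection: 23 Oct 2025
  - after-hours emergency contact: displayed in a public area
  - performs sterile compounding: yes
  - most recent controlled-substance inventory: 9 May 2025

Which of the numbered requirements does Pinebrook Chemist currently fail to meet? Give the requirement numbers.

1. prescription-monitoring upload 40 days ago vs limit 45 → met
2. professional liability coverage $1,050,000 ≥ $1,025,000 → met
3. controlled-substance inventory 264 days ago vs limit 270 → met
4. prescription drop-off log present → met
5. refrigeration temperature log review 126 days ago vs limit 120 → not met
6. condition 'performs sterile compounding' holds; DEA registration certificate absent → not met
7. compounding area certification 58 days ago vs limit 90 → met
8. condition 'dispenses Schedule II substances' holds; board of pharmacy inspection 97 days ago vs limit 90 → not met
9. after-hours emergency contact present → met
Not met: 5, 6, 8

5, 6, 8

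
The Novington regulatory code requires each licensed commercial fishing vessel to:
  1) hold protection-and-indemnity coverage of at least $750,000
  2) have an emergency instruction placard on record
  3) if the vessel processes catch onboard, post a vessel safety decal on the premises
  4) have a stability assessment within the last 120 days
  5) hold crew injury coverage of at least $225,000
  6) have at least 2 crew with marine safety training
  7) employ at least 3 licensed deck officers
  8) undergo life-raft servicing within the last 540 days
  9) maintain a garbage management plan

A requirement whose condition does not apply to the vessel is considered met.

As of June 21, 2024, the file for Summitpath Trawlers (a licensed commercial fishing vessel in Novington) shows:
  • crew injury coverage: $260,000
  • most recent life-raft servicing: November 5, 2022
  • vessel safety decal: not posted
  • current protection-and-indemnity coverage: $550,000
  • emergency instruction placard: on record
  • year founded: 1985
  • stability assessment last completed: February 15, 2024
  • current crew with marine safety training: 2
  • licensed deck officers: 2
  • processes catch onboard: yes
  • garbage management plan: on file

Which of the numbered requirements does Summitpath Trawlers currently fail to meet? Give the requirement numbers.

1. protection-and-indemnity coverage $550,000 < $750,000 → not met
2. emergency instruction placard present → met
3. condition 'processes catch onboard' holds; vessel safety decal absent → not met
4. stability assessment 127 days ago vs limit 120 → not met
5. crew injury coverage $260,000 ≥ $225,000 → met
6. crew with marine safety training 2 ≥ 2 → met
7. licensed deck officers 2 < 3 → not met
8. life-raft servicing 594 days ago vs limit 540 → not met
9. garbage management plan present → met
Not met: 1, 3, 4, 7, 8

1, 3, 4, 7, 8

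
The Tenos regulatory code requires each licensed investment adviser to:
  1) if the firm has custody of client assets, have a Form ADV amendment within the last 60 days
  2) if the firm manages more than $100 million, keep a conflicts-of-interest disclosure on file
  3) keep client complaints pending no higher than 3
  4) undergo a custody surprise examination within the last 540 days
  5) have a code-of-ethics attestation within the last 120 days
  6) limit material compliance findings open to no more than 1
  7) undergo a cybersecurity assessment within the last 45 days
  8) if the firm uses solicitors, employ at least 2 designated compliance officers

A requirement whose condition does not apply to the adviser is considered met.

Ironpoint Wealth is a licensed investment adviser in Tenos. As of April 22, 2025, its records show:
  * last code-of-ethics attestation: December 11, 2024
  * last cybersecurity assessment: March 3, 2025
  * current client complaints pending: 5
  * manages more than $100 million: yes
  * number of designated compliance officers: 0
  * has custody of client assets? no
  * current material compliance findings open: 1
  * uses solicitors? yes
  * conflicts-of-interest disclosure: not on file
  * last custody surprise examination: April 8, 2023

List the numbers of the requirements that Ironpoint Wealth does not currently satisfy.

2, 3, 4, 5, 7, 8

1. condition 'has custody of client assets' does not hold → requirement n/a → met
2. condition 'manages more than $100 million' holds; conflicts-of-interest disclosure absent → not met
3. client complaints pending 5 > 3 → not met
4. custody surprise examination 745 days ago vs limit 540 → not met
5. code-of-ethics attestation 132 days ago vs limit 120 → not met
6. material compliance findings open 1 ≤ 1 → met
7. cybersecurity assessment 50 days ago vs limit 45 → not met
8. condition 'uses solicitors' holds; designated compliance officers 0 < 2 → not met
Not met: 2, 3, 4, 5, 7, 8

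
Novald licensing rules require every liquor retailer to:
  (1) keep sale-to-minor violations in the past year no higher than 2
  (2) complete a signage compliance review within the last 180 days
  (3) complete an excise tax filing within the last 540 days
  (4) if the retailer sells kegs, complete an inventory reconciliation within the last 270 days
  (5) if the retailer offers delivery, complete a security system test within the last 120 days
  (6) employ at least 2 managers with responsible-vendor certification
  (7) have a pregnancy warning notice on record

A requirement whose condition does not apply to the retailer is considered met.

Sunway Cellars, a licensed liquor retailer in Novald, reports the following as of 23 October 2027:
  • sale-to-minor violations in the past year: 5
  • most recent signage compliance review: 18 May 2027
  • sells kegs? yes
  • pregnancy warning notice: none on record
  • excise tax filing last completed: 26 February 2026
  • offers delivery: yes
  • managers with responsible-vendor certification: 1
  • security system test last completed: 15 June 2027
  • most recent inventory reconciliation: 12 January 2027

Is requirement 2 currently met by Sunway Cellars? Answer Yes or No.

2. signage compliance review 158 days ago vs limit 180 → met

Yes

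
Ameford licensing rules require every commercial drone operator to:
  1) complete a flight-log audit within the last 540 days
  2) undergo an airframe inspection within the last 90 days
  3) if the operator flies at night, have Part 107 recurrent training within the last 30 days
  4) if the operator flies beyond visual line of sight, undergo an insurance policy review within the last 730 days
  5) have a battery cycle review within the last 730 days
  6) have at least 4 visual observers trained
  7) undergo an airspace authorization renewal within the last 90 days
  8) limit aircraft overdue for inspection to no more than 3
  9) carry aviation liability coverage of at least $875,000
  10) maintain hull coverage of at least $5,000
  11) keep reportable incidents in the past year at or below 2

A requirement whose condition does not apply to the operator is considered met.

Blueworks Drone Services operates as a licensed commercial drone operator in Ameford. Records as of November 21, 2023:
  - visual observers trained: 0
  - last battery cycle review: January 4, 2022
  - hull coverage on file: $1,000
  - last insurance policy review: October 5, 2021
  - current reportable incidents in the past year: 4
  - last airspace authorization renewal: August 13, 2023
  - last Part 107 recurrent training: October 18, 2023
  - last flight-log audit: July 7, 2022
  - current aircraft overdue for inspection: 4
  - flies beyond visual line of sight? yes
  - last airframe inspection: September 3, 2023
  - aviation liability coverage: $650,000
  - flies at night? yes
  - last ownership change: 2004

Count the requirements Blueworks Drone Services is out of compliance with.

1. flight-log audit 502 days ago vs limit 540 → met
2. airframe inspection 79 days ago vs limit 90 → met
3. condition 'flies at night' holds; Part 107 recurrent training 34 days ago vs limit 30 → not met
4. condition 'flies beyond visual line of sight' holds; insurance policy review 777 days ago vs limit 730 → not met
5. battery cycle review 686 days ago vs limit 730 → met
6. visual observers trained 0 < 4 → not met
7. airspace authorization renewal 100 days ago vs limit 90 → not met
8. aircraft overdue for inspection 4 > 3 → not met
9. aviation liability coverage $650,000 < $875,000 → not met
10. hull coverage $1,000 < $5,000 → not met
11. reportable incidents in the past year 4 > 2 → not met
Not met: 8 of 11

8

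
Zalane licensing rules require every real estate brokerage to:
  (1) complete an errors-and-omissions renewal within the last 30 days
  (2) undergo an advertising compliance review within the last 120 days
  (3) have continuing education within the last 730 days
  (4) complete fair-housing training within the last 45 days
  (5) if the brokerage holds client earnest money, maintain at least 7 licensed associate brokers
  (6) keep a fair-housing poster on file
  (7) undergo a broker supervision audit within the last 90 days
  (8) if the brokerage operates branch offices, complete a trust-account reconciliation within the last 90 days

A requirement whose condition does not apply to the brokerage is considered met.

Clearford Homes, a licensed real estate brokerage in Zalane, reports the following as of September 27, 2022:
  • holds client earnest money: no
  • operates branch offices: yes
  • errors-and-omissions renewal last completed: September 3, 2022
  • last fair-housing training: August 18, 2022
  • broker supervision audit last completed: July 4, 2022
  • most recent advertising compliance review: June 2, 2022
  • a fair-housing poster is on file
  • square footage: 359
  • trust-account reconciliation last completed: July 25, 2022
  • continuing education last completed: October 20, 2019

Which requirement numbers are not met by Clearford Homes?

1. errors-and-omissions renewal 24 days ago vs limit 30 → met
2. advertising compliance review 117 days ago vs limit 120 → met
3. continuing education 1073 days ago vs limit 730 → not met
4. fair-housing training 40 days ago vs limit 45 → met
5. condition 'holds client earnest money' does not hold → requirement n/a → met
6. fair-housing poster present → met
7. broker supervision audit 85 days ago vs limit 90 → met
8. condition 'operates branch offices' holds; trust-account reconciliation 64 days ago vs limit 90 → met
Not met: 3

3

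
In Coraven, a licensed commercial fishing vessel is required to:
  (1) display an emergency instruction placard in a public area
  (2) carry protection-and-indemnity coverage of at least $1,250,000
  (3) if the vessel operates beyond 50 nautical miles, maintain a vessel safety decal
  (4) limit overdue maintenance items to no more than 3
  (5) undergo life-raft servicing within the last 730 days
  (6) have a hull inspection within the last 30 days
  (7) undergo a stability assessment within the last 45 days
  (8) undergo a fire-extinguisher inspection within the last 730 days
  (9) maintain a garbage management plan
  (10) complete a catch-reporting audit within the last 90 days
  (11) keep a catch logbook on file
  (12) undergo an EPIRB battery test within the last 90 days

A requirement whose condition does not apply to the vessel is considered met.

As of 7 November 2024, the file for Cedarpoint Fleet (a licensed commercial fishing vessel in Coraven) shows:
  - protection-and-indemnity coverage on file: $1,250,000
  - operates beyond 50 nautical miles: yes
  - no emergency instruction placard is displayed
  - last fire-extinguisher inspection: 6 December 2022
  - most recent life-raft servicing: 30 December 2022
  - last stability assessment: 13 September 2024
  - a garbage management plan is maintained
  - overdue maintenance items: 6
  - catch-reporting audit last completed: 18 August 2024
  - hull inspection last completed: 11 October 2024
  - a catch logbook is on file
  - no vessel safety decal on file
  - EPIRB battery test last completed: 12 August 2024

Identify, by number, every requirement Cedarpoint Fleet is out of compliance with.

1, 3, 4, 7

1. emergency instruction placard absent → not met
2. protection-and-indemnity coverage $1,250,000 ≥ $1,250,000 → met
3. condition 'operates beyond 50 nautical miles' holds; vessel safety decal absent → not met
4. overdue maintenance items 6 > 3 → not met
5. life-raft servicing 678 days ago vs limit 730 → met
6. hull inspection 27 days ago vs limit 30 → met
7. stability assessment 55 days ago vs limit 45 → not met
8. fire-extinguisher inspection 702 days ago vs limit 730 → met
9. garbage management plan present → met
10. catch-reporting audit 81 days ago vs limit 90 → met
11. catch logbook present → met
12. EPIRB battery test 87 days ago vs limit 90 → met
Not met: 1, 3, 4, 7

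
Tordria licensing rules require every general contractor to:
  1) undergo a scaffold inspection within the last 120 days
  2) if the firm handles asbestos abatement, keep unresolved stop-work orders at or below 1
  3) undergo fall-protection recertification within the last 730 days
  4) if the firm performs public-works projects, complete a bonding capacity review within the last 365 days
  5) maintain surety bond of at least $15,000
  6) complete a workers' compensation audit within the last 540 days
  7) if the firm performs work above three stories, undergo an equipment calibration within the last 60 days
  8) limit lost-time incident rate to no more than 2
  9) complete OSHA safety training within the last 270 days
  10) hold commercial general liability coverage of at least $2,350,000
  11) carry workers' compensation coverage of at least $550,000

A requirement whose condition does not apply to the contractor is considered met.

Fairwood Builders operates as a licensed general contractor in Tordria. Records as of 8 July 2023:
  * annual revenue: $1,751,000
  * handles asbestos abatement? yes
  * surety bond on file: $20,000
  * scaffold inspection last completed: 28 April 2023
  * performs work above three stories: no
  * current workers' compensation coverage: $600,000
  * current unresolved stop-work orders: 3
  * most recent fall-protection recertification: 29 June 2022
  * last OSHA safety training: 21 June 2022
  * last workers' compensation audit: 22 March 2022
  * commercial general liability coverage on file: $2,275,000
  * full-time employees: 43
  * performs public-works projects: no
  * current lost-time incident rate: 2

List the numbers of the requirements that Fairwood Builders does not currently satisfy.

2, 9, 10

1. scaffold inspection 71 days ago vs limit 120 → met
2. condition 'handles asbestos abatement' holds; unresolved stop-work orders 3 > 1 → not met
3. fall-protection recertification 374 days ago vs limit 730 → met
4. condition 'performs public-works projects' does not hold → requirement n/a → met
5. surety bond $20,000 ≥ $15,000 → met
6. workers' compensation audit 473 days ago vs limit 540 → met
7. condition 'performs work above three stories' does not hold → requirement n/a → met
8. lost-time incident rate 2 ≤ 2 → met
9. OSHA safety training 382 days ago vs limit 270 → not met
10. commercial general liability coverage $2,275,000 < $2,350,000 → not met
11. workers' compensation coverage $600,000 ≥ $550,000 → met
Not met: 2, 9, 10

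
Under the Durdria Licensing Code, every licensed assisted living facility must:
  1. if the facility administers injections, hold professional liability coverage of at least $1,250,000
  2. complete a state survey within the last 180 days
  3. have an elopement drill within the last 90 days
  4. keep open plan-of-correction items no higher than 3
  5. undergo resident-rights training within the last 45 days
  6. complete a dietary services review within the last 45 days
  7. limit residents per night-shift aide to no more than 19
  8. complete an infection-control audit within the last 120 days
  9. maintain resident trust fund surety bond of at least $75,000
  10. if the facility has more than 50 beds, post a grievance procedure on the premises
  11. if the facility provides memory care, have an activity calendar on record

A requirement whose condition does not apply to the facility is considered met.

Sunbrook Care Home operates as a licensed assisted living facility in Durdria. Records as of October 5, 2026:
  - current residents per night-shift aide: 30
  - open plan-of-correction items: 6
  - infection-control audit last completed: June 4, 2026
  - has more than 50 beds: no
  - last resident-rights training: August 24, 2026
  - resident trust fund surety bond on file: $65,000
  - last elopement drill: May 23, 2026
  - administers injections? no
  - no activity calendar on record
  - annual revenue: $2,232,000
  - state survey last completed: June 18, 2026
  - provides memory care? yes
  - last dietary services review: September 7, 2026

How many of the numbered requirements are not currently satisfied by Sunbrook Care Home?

1. condition 'administers injections' does not hold → requirement n/a → met
2. state survey 109 days ago vs limit 180 → met
3. elopement drill 135 days ago vs limit 90 → not met
4. open plan-of-correction items 6 > 3 → not met
5. resident-rights training 42 days ago vs limit 45 → met
6. dietary services review 28 days ago vs limit 45 → met
7. residents per night-shift aide 30 > 19 → not met
8. infection-control audit 123 days ago vs limit 120 → not met
9. resident trust fund surety bond $65,000 < $75,000 → not met
10. condition 'has more than 50 beds' does not hold → requirement n/a → met
11. condition 'provides memory care' holds; activity calendar absent → not met
Not met: 6 of 11

6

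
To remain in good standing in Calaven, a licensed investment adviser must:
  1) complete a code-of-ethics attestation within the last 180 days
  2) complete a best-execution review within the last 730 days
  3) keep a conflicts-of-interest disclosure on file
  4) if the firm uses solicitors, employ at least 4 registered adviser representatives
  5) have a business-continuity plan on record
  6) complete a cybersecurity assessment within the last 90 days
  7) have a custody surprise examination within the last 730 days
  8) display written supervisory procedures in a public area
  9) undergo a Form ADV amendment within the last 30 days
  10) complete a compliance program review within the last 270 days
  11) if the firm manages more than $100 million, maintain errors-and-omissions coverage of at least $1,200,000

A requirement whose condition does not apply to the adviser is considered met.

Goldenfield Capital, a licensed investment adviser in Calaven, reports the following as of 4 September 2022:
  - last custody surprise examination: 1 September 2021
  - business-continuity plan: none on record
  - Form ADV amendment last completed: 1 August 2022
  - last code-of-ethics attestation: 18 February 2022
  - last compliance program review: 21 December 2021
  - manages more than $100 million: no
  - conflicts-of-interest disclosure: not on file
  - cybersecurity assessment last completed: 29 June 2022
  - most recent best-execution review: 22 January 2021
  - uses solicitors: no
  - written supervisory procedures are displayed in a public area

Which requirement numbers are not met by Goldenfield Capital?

1. code-of-ethics attestation 198 days ago vs limit 180 → not met
2. best-execution review 590 days ago vs limit 730 → met
3. conflicts-of-interest disclosure absent → not met
4. condition 'uses solicitors' does not hold → requirement n/a → met
5. business-continuity plan absent → not met
6. cybersecurity assessment 67 days ago vs limit 90 → met
7. custody surprise examination 368 days ago vs limit 730 → met
8. written supervisory procedures present → met
9. Form ADV amendment 34 days ago vs limit 30 → not met
10. compliance program review 257 days ago vs limit 270 → met
11. condition 'manages more than $100 million' does not hold → requirement n/a → met
Not met: 1, 3, 5, 9

1, 3, 5, 9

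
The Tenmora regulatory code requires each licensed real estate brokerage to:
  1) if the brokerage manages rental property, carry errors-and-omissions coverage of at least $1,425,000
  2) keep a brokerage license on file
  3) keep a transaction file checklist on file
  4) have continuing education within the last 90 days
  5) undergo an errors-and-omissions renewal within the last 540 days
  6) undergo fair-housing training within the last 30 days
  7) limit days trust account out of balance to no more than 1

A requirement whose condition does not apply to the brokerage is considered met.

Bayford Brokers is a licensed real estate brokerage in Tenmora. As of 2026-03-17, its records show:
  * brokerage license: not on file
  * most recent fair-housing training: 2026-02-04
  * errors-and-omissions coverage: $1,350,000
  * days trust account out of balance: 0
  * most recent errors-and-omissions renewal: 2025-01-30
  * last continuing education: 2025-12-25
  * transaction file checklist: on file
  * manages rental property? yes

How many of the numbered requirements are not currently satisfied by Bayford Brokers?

1. condition 'manages rental property' holds; errors-and-omissions coverage $1,350,000 < $1,425,000 → not met
2. brokerage license absent → not met
3. transaction file checklist present → met
4. continuing education 82 days ago vs limit 90 → met
5. errors-and-omissions renewal 411 days ago vs limit 540 → met
6. fair-housing training 41 days ago vs limit 30 → not met
7. days trust account out of balance 0 ≤ 1 → met
Not met: 3 of 7

3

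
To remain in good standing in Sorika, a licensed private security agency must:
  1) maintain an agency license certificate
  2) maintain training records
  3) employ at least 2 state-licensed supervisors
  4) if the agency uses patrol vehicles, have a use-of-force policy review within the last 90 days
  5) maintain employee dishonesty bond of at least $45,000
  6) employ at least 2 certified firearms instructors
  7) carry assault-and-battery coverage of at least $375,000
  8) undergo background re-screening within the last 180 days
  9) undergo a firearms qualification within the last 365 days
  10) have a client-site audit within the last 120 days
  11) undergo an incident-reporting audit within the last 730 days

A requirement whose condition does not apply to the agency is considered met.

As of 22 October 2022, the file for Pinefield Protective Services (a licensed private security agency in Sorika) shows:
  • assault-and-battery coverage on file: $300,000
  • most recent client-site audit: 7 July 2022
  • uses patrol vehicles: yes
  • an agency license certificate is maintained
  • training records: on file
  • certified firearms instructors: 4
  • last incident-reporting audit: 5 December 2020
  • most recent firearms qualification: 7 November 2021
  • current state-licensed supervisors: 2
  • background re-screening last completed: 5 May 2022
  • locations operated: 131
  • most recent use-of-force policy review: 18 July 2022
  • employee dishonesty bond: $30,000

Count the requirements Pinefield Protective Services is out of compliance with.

1. agency license certificate present → met
2. training records present → met
3. state-licensed supervisors 2 ≥ 2 → met
4. condition 'uses patrol vehicles' holds; use-of-force policy review 96 days ago vs limit 90 → not met
5. employee dishonesty bond $30,000 < $45,000 → not met
6. certified firearms instructors 4 ≥ 2 → met
7. assault-and-battery coverage $300,000 < $375,000 → not met
8. background re-screening 170 days ago vs limit 180 → met
9. firearms qualification 349 days ago vs limit 365 → met
10. client-site audit 107 days ago vs limit 120 → met
11. incident-reporting audit 686 days ago vs limit 730 → met
Not met: 3 of 11

3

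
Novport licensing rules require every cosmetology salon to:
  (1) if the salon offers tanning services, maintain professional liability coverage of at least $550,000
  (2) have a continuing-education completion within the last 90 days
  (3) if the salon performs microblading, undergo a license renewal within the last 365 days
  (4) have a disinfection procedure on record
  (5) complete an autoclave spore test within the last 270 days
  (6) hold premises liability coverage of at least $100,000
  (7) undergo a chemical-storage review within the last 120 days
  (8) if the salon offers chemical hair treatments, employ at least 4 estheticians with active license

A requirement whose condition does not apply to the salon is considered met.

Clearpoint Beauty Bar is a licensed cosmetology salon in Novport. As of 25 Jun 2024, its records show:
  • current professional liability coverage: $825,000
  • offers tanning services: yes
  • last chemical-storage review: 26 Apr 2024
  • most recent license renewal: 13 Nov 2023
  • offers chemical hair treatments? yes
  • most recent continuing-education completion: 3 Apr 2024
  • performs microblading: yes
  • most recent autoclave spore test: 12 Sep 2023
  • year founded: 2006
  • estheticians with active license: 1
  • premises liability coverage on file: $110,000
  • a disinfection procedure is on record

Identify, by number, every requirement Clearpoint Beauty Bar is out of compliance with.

1. condition 'offers tanning services' holds; professional liability coverage $825,000 ≥ $550,000 → met
2. continuing-education completion 83 days ago vs limit 90 → met
3. condition 'performs microblading' holds; license renewal 225 days ago vs limit 365 → met
4. disinfection procedure present → met
5. autoclave spore test 287 days ago vs limit 270 → not met
6. premises liability coverage $110,000 ≥ $100,000 → met
7. chemical-storage review 60 days ago vs limit 120 → met
8. condition 'offers chemical hair treatments' holds; estheticians with active license 1 < 4 → not met
Not met: 5, 8

5, 8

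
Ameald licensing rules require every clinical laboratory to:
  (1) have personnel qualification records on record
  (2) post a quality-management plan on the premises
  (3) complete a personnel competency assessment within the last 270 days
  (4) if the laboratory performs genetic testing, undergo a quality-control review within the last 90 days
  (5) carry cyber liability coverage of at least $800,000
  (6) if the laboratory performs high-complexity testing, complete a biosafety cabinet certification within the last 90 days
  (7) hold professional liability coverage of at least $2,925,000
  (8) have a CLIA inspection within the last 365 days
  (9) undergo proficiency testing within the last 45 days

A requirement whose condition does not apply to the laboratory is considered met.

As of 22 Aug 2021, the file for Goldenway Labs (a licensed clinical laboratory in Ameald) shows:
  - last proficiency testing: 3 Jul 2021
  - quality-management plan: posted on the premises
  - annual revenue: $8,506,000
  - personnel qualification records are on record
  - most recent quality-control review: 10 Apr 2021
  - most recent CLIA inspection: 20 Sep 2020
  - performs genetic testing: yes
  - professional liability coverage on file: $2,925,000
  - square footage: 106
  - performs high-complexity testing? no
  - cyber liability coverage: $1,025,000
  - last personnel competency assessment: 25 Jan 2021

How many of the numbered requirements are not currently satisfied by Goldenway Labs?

1. personnel qualification records present → met
2. quality-management plan present → met
3. personnel competency assessment 209 days ago vs limit 270 → met
4. condition 'performs genetic testing' holds; quality-control review 134 days ago vs limit 90 → not met
5. cyber liability coverage $1,025,000 ≥ $800,000 → met
6. condition 'performs high-complexity testing' does not hold → requirement n/a → met
7. professional liability coverage $2,925,000 ≥ $2,925,000 → met
8. CLIA inspection 336 days ago vs limit 365 → met
9. proficiency testing 50 days ago vs limit 45 → not met
Not met: 2 of 9

2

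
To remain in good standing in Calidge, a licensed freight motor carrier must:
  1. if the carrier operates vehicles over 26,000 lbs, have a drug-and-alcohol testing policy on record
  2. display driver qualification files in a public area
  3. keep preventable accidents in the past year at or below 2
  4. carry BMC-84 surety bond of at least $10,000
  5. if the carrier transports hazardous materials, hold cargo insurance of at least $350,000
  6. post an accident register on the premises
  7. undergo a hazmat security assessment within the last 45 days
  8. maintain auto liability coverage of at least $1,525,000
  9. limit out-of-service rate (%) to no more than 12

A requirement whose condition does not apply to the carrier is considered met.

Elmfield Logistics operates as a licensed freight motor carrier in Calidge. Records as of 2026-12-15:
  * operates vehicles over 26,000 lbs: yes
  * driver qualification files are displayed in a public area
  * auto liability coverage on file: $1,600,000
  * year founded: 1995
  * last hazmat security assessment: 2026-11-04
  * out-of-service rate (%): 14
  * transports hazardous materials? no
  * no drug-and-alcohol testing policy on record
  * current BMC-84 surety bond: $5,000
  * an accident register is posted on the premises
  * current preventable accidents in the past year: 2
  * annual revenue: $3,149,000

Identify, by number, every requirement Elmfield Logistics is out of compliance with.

1. condition 'operates vehicles over 26,000 lbs' holds; drug-and-alcohol testing policy absent → not met
2. driver qualification files present → met
3. preventable accidents in the past year 2 ≤ 2 → met
4. BMC-84 surety bond $5,000 < $10,000 → not met
5. condition 'transports hazardous materials' does not hold → requirement n/a → met
6. accident register present → met
7. hazmat security assessment 41 days ago vs limit 45 → met
8. auto liability coverage $1,600,000 ≥ $1,525,000 → met
9. out-of-service rate (%) 14 > 12 → not met
Not met: 1, 4, 9

1, 4, 9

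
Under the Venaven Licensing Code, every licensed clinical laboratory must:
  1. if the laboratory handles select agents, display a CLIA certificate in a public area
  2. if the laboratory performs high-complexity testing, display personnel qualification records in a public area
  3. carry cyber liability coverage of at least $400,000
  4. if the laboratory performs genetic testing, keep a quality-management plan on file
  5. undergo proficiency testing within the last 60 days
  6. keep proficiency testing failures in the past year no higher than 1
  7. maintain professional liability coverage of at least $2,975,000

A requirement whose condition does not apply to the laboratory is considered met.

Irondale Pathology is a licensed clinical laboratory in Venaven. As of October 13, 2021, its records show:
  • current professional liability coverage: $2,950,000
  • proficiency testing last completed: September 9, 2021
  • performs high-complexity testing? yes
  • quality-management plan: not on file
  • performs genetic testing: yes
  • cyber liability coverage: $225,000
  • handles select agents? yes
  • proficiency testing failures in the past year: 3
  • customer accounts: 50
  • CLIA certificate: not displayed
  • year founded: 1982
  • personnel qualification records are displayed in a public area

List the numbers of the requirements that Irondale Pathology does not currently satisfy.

1, 3, 4, 6, 7

1. condition 'handles select agents' holds; CLIA certificate absent → not met
2. condition 'performs high-complexity testing' holds; personnel qualification records present → met
3. cyber liability coverage $225,000 < $400,000 → not met
4. condition 'performs genetic testing' holds; quality-management plan absent → not met
5. proficiency testing 34 days ago vs limit 60 → met
6. proficiency testing failures in the past year 3 > 1 → not met
7. professional liability coverage $2,950,000 < $2,975,000 → not met
Not met: 1, 3, 4, 6, 7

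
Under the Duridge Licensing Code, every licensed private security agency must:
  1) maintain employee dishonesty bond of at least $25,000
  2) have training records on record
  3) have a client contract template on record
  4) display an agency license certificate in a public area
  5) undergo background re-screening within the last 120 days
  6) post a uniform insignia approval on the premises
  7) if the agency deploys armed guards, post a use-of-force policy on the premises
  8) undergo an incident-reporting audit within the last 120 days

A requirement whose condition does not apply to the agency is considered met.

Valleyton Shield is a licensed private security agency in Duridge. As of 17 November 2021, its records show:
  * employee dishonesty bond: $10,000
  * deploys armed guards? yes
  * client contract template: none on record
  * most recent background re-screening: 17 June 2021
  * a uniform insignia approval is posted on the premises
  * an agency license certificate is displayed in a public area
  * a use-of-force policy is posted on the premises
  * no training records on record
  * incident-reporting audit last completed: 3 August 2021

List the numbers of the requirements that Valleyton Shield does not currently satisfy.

1, 2, 3, 5

1. employee dishonesty bond $10,000 < $25,000 → not met
2. training records absent → not met
3. client contract template absent → not met
4. agency license certificate present → met
5. background re-screening 153 days ago vs limit 120 → not met
6. uniform insignia approval present → met
7. condition 'deploys armed guards' holds; use-of-force policy present → met
8. incident-reporting audit 106 days ago vs limit 120 → met
Not met: 1, 2, 3, 5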